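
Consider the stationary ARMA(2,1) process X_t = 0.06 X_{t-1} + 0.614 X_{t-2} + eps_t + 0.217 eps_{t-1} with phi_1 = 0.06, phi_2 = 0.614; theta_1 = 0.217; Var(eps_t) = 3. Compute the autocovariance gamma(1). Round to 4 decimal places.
\gamma(1) = 2.5414

Multiply the model equation by X_{t-k} and take expectations. With theta_0 = psi_0 = 1 and psi_j the MA(infinity) weights, this gives
  gamma(k) - sum_i phi_i gamma(k-i) = c_k,
  c_k = sigma^2 * sum_{j=k..q} theta_j psi_{j-k}   (c_k = 0 for k > q),
using gamma(-m) = gamma(m).
psi-weights needed (psi_j = theta_j + sum_i phi_i psi_{j-i}):
  psi_1 = theta_1 + phi_1 = 0.217 + (0.06) = 0.277
Right-hand sides:
  c_0 = sigma^2 (1 + theta_1 psi_1) = 3 * (1 + (0.217)(0.277)) = 3 * 1.060109 = 3.180327
  c_1 = sigma^2 theta_1 = 3 * (0.217) = 0.651
  c_2 = 0
Equations for k = 0, 1, 2 (AR order 2, c_2 = 0):
  (E0) gamma(0) = phi_1 gamma(1) + phi_2 gamma(2) + c_0
  (E1) gamma(1) = phi_1 gamma(0) + phi_2 gamma(1) + c_1
  (E2) gamma(2) = phi_1 gamma(1) + phi_2 gamma(0)
From (E1): gamma(1) = A gamma(0) + B with
  A = phi_1 / (1 - phi_2) = 0.06 / 0.386 = 0.15544,   B = c_1 / (1 - phi_2) = 0.651 / 0.386 = 1.686528.
Insert (E2) into (E0): gamma(0) (1 - phi_2^2) = phi_1 (1 + phi_2) gamma(1) + c_0.
  phi_1 (1 + phi_2) = (0.06)(1.614) = 0.09684,   1 - phi_2^2 = 0.623004.
Replace gamma(1) by A gamma(0) + B and collect gamma(0):
  gamma(0) [0.623004 - (0.09684)(0.15544)] = (0.09684)(1.686528) + 3.180327
  gamma(0) * 0.607951 = 3.34365
  gamma(0) = 3.34365 / 0.607951 = 5.499867.
  gamma(1) = A gamma(0) + B = (0.15544)(5.499867) + (1.686528) = 2.54143.
Therefore gamma(1) = 2.5414 (to 4 decimal places).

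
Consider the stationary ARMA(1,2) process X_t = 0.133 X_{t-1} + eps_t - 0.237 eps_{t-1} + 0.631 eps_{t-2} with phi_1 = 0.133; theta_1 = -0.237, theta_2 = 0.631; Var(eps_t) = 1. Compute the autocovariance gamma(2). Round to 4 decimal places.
\gamma(2) = 0.6155

Multiply the model equation by X_{t-k} and take expectations. With theta_0 = psi_0 = 1 and psi_j the MA(infinity) weights, this gives
  gamma(k) - sum_i phi_i gamma(k-i) = c_k,
  c_k = sigma^2 * sum_{j=k..q} theta_j psi_{j-k}   (c_k = 0 for k > q),
using gamma(-m) = gamma(m).
psi-weights needed (psi_j = theta_j + sum_i phi_i psi_{j-i}):
  psi_1 = theta_1 + phi_1 = -0.237 + (0.133) = -0.104
  psi_2 = theta_2 + phi_1 psi_1 = 0.631 + (0.133)(-0.104) = 0.617168
Right-hand sides:
  c_0 = sigma^2 (1 + theta_1 psi_1 + theta_2 psi_2) = 1 * (1 + (-0.237)(-0.104) + (0.631)(0.617168)) = 1 * 1.414081 = 1.414081
  c_1 = sigma^2 (theta_1 + theta_2 psi_1) = 1 * (-0.237 + (0.631)(-0.104)) = -0.302624
  c_2 = sigma^2 theta_2 = 1 * (0.631) = 0.631
Equations for k = 0 and k = 1 (AR order 1):
  gamma(0) = phi_1 gamma(1) + c_0
  gamma(1) = phi_1 gamma(0) + c_1
Substituting the second into the first: gamma(0) (1 - phi_1^2) = c_0 + phi_1 c_1, so
  gamma(0) = (c_0 + phi_1 c_1) / (1 - phi_1^2) = (1.414081 + (0.133)(-0.302624)) / (1 - (0.133)^2) = 1.373832 / 0.982311 = 1.398571.
  gamma(1) = phi_1 gamma(0) + c_1 = (0.133)(1.398571) + (-0.302624) = -0.116614.
For k = 2: gamma(2) = phi_1 gamma(1) + c_2
  = (0.133)(-0.116614) + (0.631) = 0.61549.
Therefore gamma(2) = 0.6155 (to 4 decimal places).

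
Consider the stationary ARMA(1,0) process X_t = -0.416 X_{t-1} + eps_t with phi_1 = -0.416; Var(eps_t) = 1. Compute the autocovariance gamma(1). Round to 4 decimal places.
\gamma(1) = -0.5031

Multiply the model equation by X_{t-k} and take expectations. With theta_0 = psi_0 = 1 and psi_j the MA(infinity) weights, this gives
  gamma(k) - sum_i phi_i gamma(k-i) = c_k,
  c_k = sigma^2 * sum_{j=k..q} theta_j psi_{j-k}   (c_k = 0 for k > q),
using gamma(-m) = gamma(m).
Pure AR (q = 0): c_0 = sigma^2 = 1, c_k = 0 for k >= 1.
Equations for k = 0 and k = 1 (AR order 1):
  gamma(0) = phi_1 gamma(1) + c_0
  gamma(1) = phi_1 gamma(0) + c_1
Substituting the second into the first: gamma(0) (1 - phi_1^2) = c_0 + phi_1 c_1, so
  gamma(0) = c_0 / (1 - phi_1^2) = 1 / (1 - (-0.416)^2) = 1 / 0.826944 = 1.209272.
  gamma(1) = phi_1 gamma(0) = (-0.416)(1.209272) = -0.503057.
Therefore gamma(1) = -0.5031 (to 4 decimal places).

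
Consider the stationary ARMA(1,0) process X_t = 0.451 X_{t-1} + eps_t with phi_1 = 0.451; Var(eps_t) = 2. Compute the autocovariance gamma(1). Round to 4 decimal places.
\gamma(1) = 1.1323

Multiply the model equation by X_{t-k} and take expectations. With theta_0 = psi_0 = 1 and psi_j the MA(infinity) weights, this gives
  gamma(k) - sum_i phi_i gamma(k-i) = c_k,
  c_k = sigma^2 * sum_{j=k..q} theta_j psi_{j-k}   (c_k = 0 for k > q),
using gamma(-m) = gamma(m).
Pure AR (q = 0): c_0 = sigma^2 = 2, c_k = 0 for k >= 1.
Equations for k = 0 and k = 1 (AR order 1):
  gamma(0) = phi_1 gamma(1) + c_0
  gamma(1) = phi_1 gamma(0) + c_1
Substituting the second into the first: gamma(0) (1 - phi_1^2) = c_0 + phi_1 c_1, so
  gamma(0) = c_0 / (1 - phi_1^2) = 2 / (1 - (0.451)^2) = 2 / 0.796599 = 2.510674.
  gamma(1) = phi_1 gamma(0) = (0.451)(2.510674) = 1.132314.
Therefore gamma(1) = 1.1323 (to 4 decimal places).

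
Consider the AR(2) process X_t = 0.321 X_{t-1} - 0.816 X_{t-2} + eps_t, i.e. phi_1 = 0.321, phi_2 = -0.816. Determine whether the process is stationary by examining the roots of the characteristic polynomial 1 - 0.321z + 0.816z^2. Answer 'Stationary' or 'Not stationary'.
\text{Stationary}

The AR(p) characteristic polynomial is P(z) = 1 - 0.321z + 0.816z^2.
Stationarity requires all roots to lie outside the unit circle, i.e. |z| > 1 for every root.
Set 1 + (-0.321) z + (0.816) z^2 = 0, i.e. a z^2 + b z + c = 0 with a = 0.816, b = -0.321, c = 1.
Discriminant D = b^2 - 4ac = (-0.321)^2 - 4*(0.816)*1 = 0.103041 - (3.264) = -3.160959.
D < 0, so the roots are the complex-conjugate pair z = (-b +/- i sqrt(-D)) / (2a) = 0.1967 +/- 1.0894i.
For a conjugate pair |z|^2 = z * conj(z) = (product of roots) = c/a = 1/(0.816) = 1.22549, so |z| = sqrt(1.22549) = 1.107 for both roots.
Moduli of all roots: 1.1070, 1.1070.
All moduli strictly greater than 1? Yes.
Verdict: Stationary.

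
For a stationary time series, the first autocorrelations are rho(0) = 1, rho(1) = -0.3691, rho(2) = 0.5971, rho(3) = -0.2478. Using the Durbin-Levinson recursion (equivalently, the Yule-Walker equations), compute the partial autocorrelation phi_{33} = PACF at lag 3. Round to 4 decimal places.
\phi_{33} = 0.0841

The PACF at lag k is phi_{kk}, the last component of the solution
to the Yule-Walker system G_k phi = r_k where
  (G_k)_{ij} = rho(|i - j|), (r_k)_i = rho(i), i,j = 1..k.
Equivalently, Durbin-Levinson gives phi_{kk} iteratively:
  phi_{11} = rho(1)
  phi_{kk} = [rho(k) - sum_{j=1..k-1} phi_{k-1,j} rho(k-j)]
            / [1 - sum_{j=1..k-1} phi_{k-1,j} rho(j)],
  phi_{k,j} = phi_{k-1,j} - phi_{kk} phi_{k-1,k-j},  j = 1..k-1.
Step k = 1:
  phi_11 = rho(1) = -0.3691.
Step k = 2:
  phi_22 = [rho(2) - phi_11 rho(1)] / [1 - phi_11 rho(1)] = [0.5971 - (-0.3691)(-0.3691)] / [1 - (-0.3691)(-0.3691)]
         = 0.46086519 / 0.86376519 = 0.533554.
  Update: phi_21 = phi_11 - phi_22 phi_11 = -0.3691 - (0.533554)(-0.3691) = -0.172165.
Step k = 3:
  phi_33 = [rho(3) - phi_21 rho(2) - phi_22 rho(1)] / [1 - phi_21 rho(1) - phi_22 rho(2)]
    numerator   = -0.2478 - (-0.172165)(0.5971) - (0.533554)(-0.3691) = 0.0519346
    denominator = 1 - (-0.172165)(-0.3691) - (0.533554)(0.5971) = 0.61786882
  phi_33 = 0.0519346 / 0.61786882 = 0.0841.
Therefore phi_{33} = 0.0841.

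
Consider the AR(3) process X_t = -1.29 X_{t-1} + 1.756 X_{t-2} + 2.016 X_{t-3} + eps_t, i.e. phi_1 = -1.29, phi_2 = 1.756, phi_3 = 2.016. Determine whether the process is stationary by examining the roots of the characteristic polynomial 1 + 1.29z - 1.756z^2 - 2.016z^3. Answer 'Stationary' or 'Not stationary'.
\text{Not stationary}

The AR(p) characteristic polynomial is P(z) = 1 + 1.29z - 1.756z^2 - 2.016z^3.
Stationarity requires all roots to lie outside the unit circle, i.e. |z| > 1 for every root.
Degree 3: look for a simple real root z0 first, then factor out (1 - z/z0) and solve the remaining quadratic.
Testing z0 = -0.625: P(-0.625) = 1 + (1.29)(-0.625) + (-1.756)(-0.625)^2 + (-2.016)(-0.625)^3
  = 1 + (-0.80625) + (-0.685937) + (0.492188) = 0.  So z_0 = -0.625 is a root, |z_0| = 0.625.
Divide out the factor (1 + 1.6 z) = (1 - z/z0) (since 1/z0 = -1.6):
  P(z) = (1 + 1.6 z)(1 + (-0.31) z + (-1.26) z^2)
  [check: z-coef -0.31 - (-1.6) = 1.29; z^2-coef -1.26 - (-1.6)(-0.31) = -1.756; z^3-coef -(-1.6)(-1.26) = -2.016.]
Remaining roots from the quadratic factor 1 + (-0.31) z + (-1.26) z^2:
  Set 1 + (-0.31) z + (-1.26) z^2 = 0, i.e. a z^2 + b z + c = 0 with a = -1.26, b = -0.31, c = 1.
  Discriminant D = b^2 - 4ac = (-0.31)^2 - 4*(-1.26)*1 = 0.0961 - (-5.04) = 5.1361.
  D >= 0, so the roots are real: z = (-b +/- sqrt(D)) / (2a) = (0.31 +/- 2.266297) / (-2.52).
    z_1 = (0.31 + 2.266297) / (-2.52) = -1.0223,   |z_1| = 1.0223.
    z_2 = (0.31 - 2.266297) / (-2.52) = 0.7763,   |z_2| = 0.7763.
Moduli of all roots: 0.6250, 1.0223, 0.7763.
All moduli strictly greater than 1? No.
Verdict: Not stationary.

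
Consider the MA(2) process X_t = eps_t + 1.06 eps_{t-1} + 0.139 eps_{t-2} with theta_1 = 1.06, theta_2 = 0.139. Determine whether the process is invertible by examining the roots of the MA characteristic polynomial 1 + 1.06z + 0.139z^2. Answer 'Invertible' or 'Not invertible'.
\text{Invertible}

The MA(q) characteristic polynomial is P(z) = 1 + 1.06z + 0.139z^2.
Invertibility requires all roots to lie outside the unit circle, i.e. |z| > 1 for every root.
Set 1 + (1.06) z + (0.139) z^2 = 0, i.e. a z^2 + b z + c = 0 with a = 0.139, b = 1.06, c = 1.
Discriminant D = b^2 - 4ac = (1.06)^2 - 4*(0.139)*1 = 1.1236 - (0.556) = 0.5676.
D >= 0, so the roots are real: z = (-b +/- sqrt(D)) / (2a) = (-1.06 +/- 0.753392) / (0.278).
  z_1 = (-1.06 + 0.753392) / (0.278) = -1.1029,   |z_1| = 1.1029.
  z_2 = (-1.06 - 0.753392) / (0.278) = -6.523,   |z_2| = 6.523.
Moduli of all roots: 1.1029, 6.5230.
All moduli strictly greater than 1? Yes.
Verdict: Invertible.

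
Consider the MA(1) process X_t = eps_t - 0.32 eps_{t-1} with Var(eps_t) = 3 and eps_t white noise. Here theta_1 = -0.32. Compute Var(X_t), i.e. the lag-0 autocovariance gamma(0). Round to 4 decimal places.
\gamma(0) = 3.3072

For an MA(q) process X_t = eps_t + sum_i theta_i eps_{t-i} with
Var(eps_t) = sigma^2, the variance is
  gamma(0) = sigma^2 * (1 + sum_i theta_i^2).
  sum_i theta_i^2 = (-0.32)^2 = 0.1024.
  gamma(0) = 3 * (1 + 0.1024) = 3 * 1.1024 = 3.3072.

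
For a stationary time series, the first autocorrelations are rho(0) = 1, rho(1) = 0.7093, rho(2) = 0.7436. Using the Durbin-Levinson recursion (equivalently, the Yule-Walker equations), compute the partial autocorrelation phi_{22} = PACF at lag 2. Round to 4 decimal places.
\phi_{22} = 0.4840

The PACF at lag k is phi_{kk}, the last component of the solution
to the Yule-Walker system G_k phi = r_k where
  (G_k)_{ij} = rho(|i - j|), (r_k)_i = rho(i), i,j = 1..k.
Equivalently, Durbin-Levinson gives phi_{kk} iteratively:
  phi_{11} = rho(1)
  phi_{kk} = [rho(k) - sum_{j=1..k-1} phi_{k-1,j} rho(k-j)]
            / [1 - sum_{j=1..k-1} phi_{k-1,j} rho(j)],
  phi_{k,j} = phi_{k-1,j} - phi_{kk} phi_{k-1,k-j},  j = 1..k-1.
Step k = 1:
  phi_11 = rho(1) = 0.7093.
Step k = 2:
  phi_22 = [rho(2) - phi_11 rho(1)] / [1 - phi_11 rho(1)] = [0.7436 - (0.7093)(0.7093)] / [1 - (0.7093)(0.7093)]
         = 0.24049351 / 0.49689351 = 0.484.
Therefore phi_{22} = 0.4840.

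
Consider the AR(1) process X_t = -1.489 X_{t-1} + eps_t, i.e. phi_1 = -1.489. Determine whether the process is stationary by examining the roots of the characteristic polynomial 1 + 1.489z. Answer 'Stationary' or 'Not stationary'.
\text{Not stationary}

The AR(p) characteristic polynomial is P(z) = 1 + 1.489z.
Stationarity requires all roots to lie outside the unit circle, i.e. |z| > 1 for every root.
This is linear in z: 1 + (1.489) z = 0  =>  z = -1/(1.489) = -0.671592,  |z| = 0.671592.
Moduli of all roots: 0.6716.
All moduli strictly greater than 1? No.
Verdict: Not stationary.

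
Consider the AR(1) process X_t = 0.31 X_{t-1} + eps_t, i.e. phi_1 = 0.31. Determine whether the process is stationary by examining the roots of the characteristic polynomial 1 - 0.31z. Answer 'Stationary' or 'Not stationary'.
\text{Stationary}

The AR(p) characteristic polynomial is P(z) = 1 - 0.31z.
Stationarity requires all roots to lie outside the unit circle, i.e. |z| > 1 for every root.
This is linear in z: 1 + (-0.31) z = 0  =>  z = -1/(-0.31) = 3.225806,  |z| = 3.225806.
Moduli of all roots: 3.2258.
All moduli strictly greater than 1? Yes.
Verdict: Stationary.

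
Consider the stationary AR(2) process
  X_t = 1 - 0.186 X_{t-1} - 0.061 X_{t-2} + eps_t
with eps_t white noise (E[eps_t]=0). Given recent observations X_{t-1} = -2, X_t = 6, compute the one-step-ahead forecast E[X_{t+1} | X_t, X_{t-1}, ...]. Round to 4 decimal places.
E[X_{t+1} \mid \mathcal F_t] = 0.0060

For an AR(p) model X_t = c + sum_i phi_i X_{t-i} + eps_t, the
one-step-ahead conditional mean is
  E[X_{t+1} | X_t, ...] = c + sum_i phi_i X_{t+1-i}.
Substitute known values:
  E[X_{t+1} | ...] = 1 + (-0.186) * (6) + (-0.061) * (-2)
                   = 0.0060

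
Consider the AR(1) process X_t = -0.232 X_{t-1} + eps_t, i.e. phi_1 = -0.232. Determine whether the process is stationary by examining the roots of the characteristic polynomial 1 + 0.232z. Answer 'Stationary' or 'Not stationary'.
\text{Stationary}

The AR(p) characteristic polynomial is P(z) = 1 + 0.232z.
Stationarity requires all roots to lie outside the unit circle, i.e. |z| > 1 for every root.
This is linear in z: 1 + (0.232) z = 0  =>  z = -1/(0.232) = -4.310345,  |z| = 4.310345.
Moduli of all roots: 4.3103.
All moduli strictly greater than 1? Yes.
Verdict: Stationary.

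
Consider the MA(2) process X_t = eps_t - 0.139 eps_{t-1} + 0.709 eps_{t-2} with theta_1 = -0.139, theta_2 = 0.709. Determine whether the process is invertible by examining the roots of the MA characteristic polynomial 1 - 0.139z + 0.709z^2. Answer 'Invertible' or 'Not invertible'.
\text{Invertible}

The MA(q) characteristic polynomial is P(z) = 1 - 0.139z + 0.709z^2.
Invertibility requires all roots to lie outside the unit circle, i.e. |z| > 1 for every root.
Set 1 + (-0.139) z + (0.709) z^2 = 0, i.e. a z^2 + b z + c = 0 with a = 0.709, b = -0.139, c = 1.
Discriminant D = b^2 - 4ac = (-0.139)^2 - 4*(0.709)*1 = 0.019321 - (2.836) = -2.816679.
D < 0, so the roots are the complex-conjugate pair z = (-b +/- i sqrt(-D)) / (2a) = 0.098 +/- 1.1836i.
For a conjugate pair |z|^2 = z * conj(z) = (product of roots) = c/a = 1/(0.709) = 1.410437, so |z| = sqrt(1.410437) = 1.1876 for both roots.
Moduli of all roots: 1.1876, 1.1876.
All moduli strictly greater than 1? Yes.
Verdict: Invertible.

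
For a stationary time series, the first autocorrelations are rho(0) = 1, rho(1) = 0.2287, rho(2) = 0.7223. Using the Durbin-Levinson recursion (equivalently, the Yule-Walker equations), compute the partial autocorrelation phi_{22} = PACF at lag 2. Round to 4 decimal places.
\phi_{22} = 0.7070

The PACF at lag k is phi_{kk}, the last component of the solution
to the Yule-Walker system G_k phi = r_k where
  (G_k)_{ij} = rho(|i - j|), (r_k)_i = rho(i), i,j = 1..k.
Equivalently, Durbin-Levinson gives phi_{kk} iteratively:
  phi_{11} = rho(1)
  phi_{kk} = [rho(k) - sum_{j=1..k-1} phi_{k-1,j} rho(k-j)]
            / [1 - sum_{j=1..k-1} phi_{k-1,j} rho(j)],
  phi_{k,j} = phi_{k-1,j} - phi_{kk} phi_{k-1,k-j},  j = 1..k-1.
Step k = 1:
  phi_11 = rho(1) = 0.2287.
Step k = 2:
  phi_22 = [rho(2) - phi_11 rho(1)] / [1 - phi_11 rho(1)] = [0.7223 - (0.2287)(0.2287)] / [1 - (0.2287)(0.2287)]
         = 0.66999631 / 0.94769631 = 0.707.
Therefore phi_{22} = 0.7070.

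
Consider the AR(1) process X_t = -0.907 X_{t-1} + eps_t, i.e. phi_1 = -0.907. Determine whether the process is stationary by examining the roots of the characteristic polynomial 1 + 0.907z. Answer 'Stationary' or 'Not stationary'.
\text{Stationary}

The AR(p) characteristic polynomial is P(z) = 1 + 0.907z.
Stationarity requires all roots to lie outside the unit circle, i.e. |z| > 1 for every root.
This is linear in z: 1 + (0.907) z = 0  =>  z = -1/(0.907) = -1.102536,  |z| = 1.102536.
Moduli of all roots: 1.1025.
All moduli strictly greater than 1? Yes.
Verdict: Stationary.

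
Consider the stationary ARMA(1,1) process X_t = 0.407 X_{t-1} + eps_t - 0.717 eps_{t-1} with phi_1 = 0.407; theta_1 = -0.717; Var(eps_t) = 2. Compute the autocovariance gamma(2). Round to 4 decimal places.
\gamma(2) = -0.2142

Multiply the model equation by X_{t-k} and take expectations. With theta_0 = psi_0 = 1 and psi_j the MA(infinity) weights, this gives
  gamma(k) - sum_i phi_i gamma(k-i) = c_k,
  c_k = sigma^2 * sum_{j=k..q} theta_j psi_{j-k}   (c_k = 0 for k > q),
using gamma(-m) = gamma(m).
psi-weights needed (psi_j = theta_j + sum_i phi_i psi_{j-i}):
  psi_1 = theta_1 + phi_1 = -0.717 + (0.407) = -0.31
Right-hand sides:
  c_0 = sigma^2 (1 + theta_1 psi_1) = 2 * (1 + (-0.717)(-0.31)) = 2 * 1.22227 = 2.44454
  c_1 = sigma^2 theta_1 = 2 * (-0.717) = -1.434
  c_2 = 0
Equations for k = 0 and k = 1 (AR order 1):
  gamma(0) = phi_1 gamma(1) + c_0
  gamma(1) = phi_1 gamma(0) + c_1
Substituting the second into the first: gamma(0) (1 - phi_1^2) = c_0 + phi_1 c_1, so
  gamma(0) = (c_0 + phi_1 c_1) / (1 - phi_1^2) = (2.44454 + (0.407)(-1.434)) / (1 - (0.407)^2) = 1.860902 / 0.834351 = 2.230359.
  gamma(1) = phi_1 gamma(0) + c_1 = (0.407)(2.230359) + (-1.434) = -0.526244.
For k = 2 (> q): gamma(2) = phi_1 gamma(1) = (0.407)(-0.526244) = -0.214181.
Therefore gamma(2) = -0.2142 (to 4 decimal places).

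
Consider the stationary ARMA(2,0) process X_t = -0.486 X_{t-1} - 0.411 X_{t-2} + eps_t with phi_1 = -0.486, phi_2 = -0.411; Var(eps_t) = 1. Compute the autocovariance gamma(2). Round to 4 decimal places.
\gamma(2) = -0.3326

Multiply the model equation by X_{t-k} and take expectations. With theta_0 = psi_0 = 1 and psi_j the MA(infinity) weights, this gives
  gamma(k) - sum_i phi_i gamma(k-i) = c_k,
  c_k = sigma^2 * sum_{j=k..q} theta_j psi_{j-k}   (c_k = 0 for k > q),
using gamma(-m) = gamma(m).
Pure AR (q = 0): c_0 = sigma^2 = 1, c_k = 0 for k >= 1.
Equations for k = 0, 1, 2 (AR order 2, c_2 = 0):
  (E0) gamma(0) = phi_1 gamma(1) + phi_2 gamma(2) + c_0
  (E1) gamma(1) = phi_1 gamma(0) + phi_2 gamma(1) + c_1
  (E2) gamma(2) = phi_1 gamma(1) + phi_2 gamma(0)
From (E1): gamma(1) = A gamma(0) + B with
  A = phi_1 / (1 - phi_2) = -0.486 / 1.411 = -0.344437,   B = c_1 / (1 - phi_2) = 0 / 1.411 = 0.
Insert (E2) into (E0): gamma(0) (1 - phi_2^2) = phi_1 (1 + phi_2) gamma(1) + c_0.
  phi_1 (1 + phi_2) = (-0.486)(0.589) = -0.286254,   1 - phi_2^2 = 0.831079.
Replace gamma(1) by A gamma(0) + B and collect gamma(0):
  gamma(0) [0.831079 - (-0.286254)(-0.344437)] = c_0 = 1
  gamma(0) * 0.732483 = 1
  gamma(0) = 1 / 0.732483 = 1.36522.
  gamma(1) = A gamma(0) = (-0.344437)(1.36522) = -0.470232.
  gamma(2) = phi_1 gamma(1) + phi_2 gamma(0) = (-0.486)(-0.470232) + (-0.411)(1.36522) = -0.332573.
Therefore gamma(2) = -0.3326 (to 4 decimal places).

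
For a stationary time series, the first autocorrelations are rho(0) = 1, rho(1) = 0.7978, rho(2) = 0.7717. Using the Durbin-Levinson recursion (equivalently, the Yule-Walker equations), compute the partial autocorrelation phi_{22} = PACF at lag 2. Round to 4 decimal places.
\phi_{22} = 0.3720

The PACF at lag k is phi_{kk}, the last component of the solution
to the Yule-Walker system G_k phi = r_k where
  (G_k)_{ij} = rho(|i - j|), (r_k)_i = rho(i), i,j = 1..k.
Equivalently, Durbin-Levinson gives phi_{kk} iteratively:
  phi_{11} = rho(1)
  phi_{kk} = [rho(k) - sum_{j=1..k-1} phi_{k-1,j} rho(k-j)]
            / [1 - sum_{j=1..k-1} phi_{k-1,j} rho(j)],
  phi_{k,j} = phi_{k-1,j} - phi_{kk} phi_{k-1,k-j},  j = 1..k-1.
Step k = 1:
  phi_11 = rho(1) = 0.7978.
Step k = 2:
  phi_22 = [rho(2) - phi_11 rho(1)] / [1 - phi_11 rho(1)] = [0.7717 - (0.7978)(0.7978)] / [1 - (0.7978)(0.7978)]
         = 0.13521516 / 0.36351516 = 0.372.
Therefore phi_{22} = 0.3720.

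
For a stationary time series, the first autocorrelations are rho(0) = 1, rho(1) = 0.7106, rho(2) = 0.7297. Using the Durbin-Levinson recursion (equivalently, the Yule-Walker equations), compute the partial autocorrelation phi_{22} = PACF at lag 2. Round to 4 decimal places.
\phi_{22} = 0.4540

The PACF at lag k is phi_{kk}, the last component of the solution
to the Yule-Walker system G_k phi = r_k where
  (G_k)_{ij} = rho(|i - j|), (r_k)_i = rho(i), i,j = 1..k.
Equivalently, Durbin-Levinson gives phi_{kk} iteratively:
  phi_{11} = rho(1)
  phi_{kk} = [rho(k) - sum_{j=1..k-1} phi_{k-1,j} rho(k-j)]
            / [1 - sum_{j=1..k-1} phi_{k-1,j} rho(j)],
  phi_{k,j} = phi_{k-1,j} - phi_{kk} phi_{k-1,k-j},  j = 1..k-1.
Step k = 1:
  phi_11 = rho(1) = 0.7106.
Step k = 2:
  phi_22 = [rho(2) - phi_11 rho(1)] / [1 - phi_11 rho(1)] = [0.7297 - (0.7106)(0.7106)] / [1 - (0.7106)(0.7106)]
         = 0.22474764 / 0.49504764 = 0.454.
Therefore phi_{22} = 0.4540.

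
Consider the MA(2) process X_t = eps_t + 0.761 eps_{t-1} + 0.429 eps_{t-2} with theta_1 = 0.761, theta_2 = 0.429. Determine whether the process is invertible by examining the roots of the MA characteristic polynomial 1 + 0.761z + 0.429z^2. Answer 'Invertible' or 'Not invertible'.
\text{Invertible}

The MA(q) characteristic polynomial is P(z) = 1 + 0.761z + 0.429z^2.
Invertibility requires all roots to lie outside the unit circle, i.e. |z| > 1 for every root.
Set 1 + (0.761) z + (0.429) z^2 = 0, i.e. a z^2 + b z + c = 0 with a = 0.429, b = 0.761, c = 1.
Discriminant D = b^2 - 4ac = (0.761)^2 - 4*(0.429)*1 = 0.579121 - (1.716) = -1.136879.
D < 0, so the roots are the complex-conjugate pair z = (-b +/- i sqrt(-D)) / (2a) = -0.8869 +/- 1.2427i.
For a conjugate pair |z|^2 = z * conj(z) = (product of roots) = c/a = 1/(0.429) = 2.331002, so |z| = sqrt(2.331002) = 1.5268 for both roots.
Moduli of all roots: 1.5268, 1.5268.
All moduli strictly greater than 1? Yes.
Verdict: Invertible.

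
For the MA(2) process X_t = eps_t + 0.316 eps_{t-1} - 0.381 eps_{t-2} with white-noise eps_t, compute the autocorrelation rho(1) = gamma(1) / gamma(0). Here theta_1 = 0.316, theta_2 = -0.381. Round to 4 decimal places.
\rho(1) = 0.1571

For an MA(q) process with theta_0 = 1, the autocovariance is
  gamma(k) = sigma^2 * sum_{i=0..q-k} theta_i * theta_{i+k},
and rho(k) = gamma(k) / gamma(0). Sigma^2 cancels.
  numerator   = (1)*(0.316) + (0.316)*(-0.381) = 0.195604.
  denominator = (1)^2 + (0.316)^2 + (-0.381)^2 = 1.245017.
  rho(1) = 0.195604 / 1.245017 = 0.1571.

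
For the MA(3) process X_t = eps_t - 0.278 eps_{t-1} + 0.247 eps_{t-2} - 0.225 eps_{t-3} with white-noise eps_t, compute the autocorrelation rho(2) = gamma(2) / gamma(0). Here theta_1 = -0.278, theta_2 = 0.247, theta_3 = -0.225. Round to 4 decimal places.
\rho(2) = 0.2604

For an MA(q) process with theta_0 = 1, the autocovariance is
  gamma(k) = sigma^2 * sum_{i=0..q-k} theta_i * theta_{i+k},
and rho(k) = gamma(k) / gamma(0). Sigma^2 cancels.
  numerator   = (1)*(0.247) + (-0.278)*(-0.225) = 0.30955.
  denominator = (1)^2 + (-0.278)^2 + (0.247)^2 + (-0.225)^2 = 1.188918.
  rho(2) = 0.30955 / 1.188918 = 0.2604.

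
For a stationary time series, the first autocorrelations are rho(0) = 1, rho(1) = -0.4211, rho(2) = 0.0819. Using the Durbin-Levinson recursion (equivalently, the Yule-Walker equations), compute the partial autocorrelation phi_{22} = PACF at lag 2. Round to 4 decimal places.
\phi_{22} = -0.1160

The PACF at lag k is phi_{kk}, the last component of the solution
to the Yule-Walker system G_k phi = r_k where
  (G_k)_{ij} = rho(|i - j|), (r_k)_i = rho(i), i,j = 1..k.
Equivalently, Durbin-Levinson gives phi_{kk} iteratively:
  phi_{11} = rho(1)
  phi_{kk} = [rho(k) - sum_{j=1..k-1} phi_{k-1,j} rho(k-j)]
            / [1 - sum_{j=1..k-1} phi_{k-1,j} rho(j)],
  phi_{k,j} = phi_{k-1,j} - phi_{kk} phi_{k-1,k-j},  j = 1..k-1.
Step k = 1:
  phi_11 = rho(1) = -0.4211.
Step k = 2:
  phi_22 = [rho(2) - phi_11 rho(1)] / [1 - phi_11 rho(1)] = [0.0819 - (-0.4211)(-0.4211)] / [1 - (-0.4211)(-0.4211)]
         = -0.09542521 / 0.82267479 = -0.116.
Therefore phi_{22} = -0.1160.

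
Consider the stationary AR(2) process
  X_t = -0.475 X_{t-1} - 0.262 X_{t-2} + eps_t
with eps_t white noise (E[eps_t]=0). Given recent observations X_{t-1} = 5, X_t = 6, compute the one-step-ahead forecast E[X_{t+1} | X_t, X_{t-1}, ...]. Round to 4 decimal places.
E[X_{t+1} \mid \mathcal F_t] = -4.1600

For an AR(p) model X_t = c + sum_i phi_i X_{t-i} + eps_t, the
one-step-ahead conditional mean is
  E[X_{t+1} | X_t, ...] = c + sum_i phi_i X_{t+1-i}.
Substitute known values:
  E[X_{t+1} | ...] = (-0.475) * (6) + (-0.262) * (5)
                   = -4.1600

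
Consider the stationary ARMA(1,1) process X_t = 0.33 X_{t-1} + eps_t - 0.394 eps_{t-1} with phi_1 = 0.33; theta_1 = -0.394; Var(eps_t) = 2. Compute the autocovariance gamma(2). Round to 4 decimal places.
\gamma(2) = -0.0412

Multiply the model equation by X_{t-k} and take expectations. With theta_0 = psi_0 = 1 and psi_j the MA(infinity) weights, this gives
  gamma(k) - sum_i phi_i gamma(k-i) = c_k,
  c_k = sigma^2 * sum_{j=k..q} theta_j psi_{j-k}   (c_k = 0 for k > q),
using gamma(-m) = gamma(m).
psi-weights needed (psi_j = theta_j + sum_i phi_i psi_{j-i}):
  psi_1 = theta_1 + phi_1 = -0.394 + (0.33) = -0.064
Right-hand sides:
  c_0 = sigma^2 (1 + theta_1 psi_1) = 2 * (1 + (-0.394)(-0.064)) = 2 * 1.025216 = 2.050432
  c_1 = sigma^2 theta_1 = 2 * (-0.394) = -0.788
  c_2 = 0
Equations for k = 0 and k = 1 (AR order 1):
  gamma(0) = phi_1 gamma(1) + c_0
  gamma(1) = phi_1 gamma(0) + c_1
Substituting the second into the first: gamma(0) (1 - phi_1^2) = c_0 + phi_1 c_1, so
  gamma(0) = (c_0 + phi_1 c_1) / (1 - phi_1^2) = (2.050432 + (0.33)(-0.788)) / (1 - (0.33)^2) = 1.790392 / 0.8911 = 2.009193.
  gamma(1) = phi_1 gamma(0) + c_1 = (0.33)(2.009193) + (-0.788) = -0.124966.
For k = 2 (> q): gamma(2) = phi_1 gamma(1) = (0.33)(-0.124966) = -0.041239.
Therefore gamma(2) = -0.0412 (to 4 decimal places).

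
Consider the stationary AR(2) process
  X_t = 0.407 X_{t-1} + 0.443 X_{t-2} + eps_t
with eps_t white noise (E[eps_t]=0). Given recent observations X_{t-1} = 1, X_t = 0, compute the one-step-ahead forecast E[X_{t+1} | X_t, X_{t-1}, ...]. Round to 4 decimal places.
E[X_{t+1} \mid \mathcal F_t] = 0.4430

For an AR(p) model X_t = c + sum_i phi_i X_{t-i} + eps_t, the
one-step-ahead conditional mean is
  E[X_{t+1} | X_t, ...] = c + sum_i phi_i X_{t+1-i}.
Substitute known values:
  E[X_{t+1} | ...] = (0.407) * (0) + (0.443) * (1)
                   = 0.4430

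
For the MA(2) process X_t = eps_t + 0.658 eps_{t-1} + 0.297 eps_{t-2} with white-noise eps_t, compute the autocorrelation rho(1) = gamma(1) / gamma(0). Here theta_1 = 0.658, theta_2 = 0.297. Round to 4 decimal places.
\rho(1) = 0.5610

For an MA(q) process with theta_0 = 1, the autocovariance is
  gamma(k) = sigma^2 * sum_{i=0..q-k} theta_i * theta_{i+k},
and rho(k) = gamma(k) / gamma(0). Sigma^2 cancels.
  numerator   = (1)*(0.658) + (0.658)*(0.297) = 0.853426.
  denominator = (1)^2 + (0.658)^2 + (0.297)^2 = 1.521173.
  rho(1) = 0.853426 / 1.521173 = 0.5610.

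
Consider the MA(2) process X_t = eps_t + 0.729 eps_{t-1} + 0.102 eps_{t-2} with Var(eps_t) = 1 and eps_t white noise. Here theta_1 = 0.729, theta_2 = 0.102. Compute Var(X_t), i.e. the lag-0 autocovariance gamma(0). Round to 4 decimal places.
\gamma(0) = 1.5418

For an MA(q) process X_t = eps_t + sum_i theta_i eps_{t-i} with
Var(eps_t) = sigma^2, the variance is
  gamma(0) = sigma^2 * (1 + sum_i theta_i^2).
  sum_i theta_i^2 = (0.729)^2 + (0.102)^2 = 0.531441 + 0.010404 = 0.541845.
  gamma(0) = 1 * (1 + 0.541845) = 1 * 1.541845 = 1.541845, which rounds to 1.5418.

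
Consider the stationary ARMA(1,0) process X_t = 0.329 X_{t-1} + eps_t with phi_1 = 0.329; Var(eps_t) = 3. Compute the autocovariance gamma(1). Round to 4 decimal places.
\gamma(1) = 1.1068

Multiply the model equation by X_{t-k} and take expectations. With theta_0 = psi_0 = 1 and psi_j the MA(infinity) weights, this gives
  gamma(k) - sum_i phi_i gamma(k-i) = c_k,
  c_k = sigma^2 * sum_{j=k..q} theta_j psi_{j-k}   (c_k = 0 for k > q),
using gamma(-m) = gamma(m).
Pure AR (q = 0): c_0 = sigma^2 = 3, c_k = 0 for k >= 1.
Equations for k = 0 and k = 1 (AR order 1):
  gamma(0) = phi_1 gamma(1) + c_0
  gamma(1) = phi_1 gamma(0) + c_1
Substituting the second into the first: gamma(0) (1 - phi_1^2) = c_0 + phi_1 c_1, so
  gamma(0) = c_0 / (1 - phi_1^2) = 3 / (1 - (0.329)^2) = 3 / 0.891759 = 3.364138.
  gamma(1) = phi_1 gamma(0) = (0.329)(3.364138) = 1.106801.
Therefore gamma(1) = 1.1068 (to 4 decimal places).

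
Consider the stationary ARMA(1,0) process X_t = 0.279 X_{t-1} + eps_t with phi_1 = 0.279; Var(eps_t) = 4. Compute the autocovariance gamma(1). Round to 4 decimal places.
\gamma(1) = 1.2102

Multiply the model equation by X_{t-k} and take expectations. With theta_0 = psi_0 = 1 and psi_j the MA(infinity) weights, this gives
  gamma(k) - sum_i phi_i gamma(k-i) = c_k,
  c_k = sigma^2 * sum_{j=k..q} theta_j psi_{j-k}   (c_k = 0 for k > q),
using gamma(-m) = gamma(m).
Pure AR (q = 0): c_0 = sigma^2 = 4, c_k = 0 for k >= 1.
Equations for k = 0 and k = 1 (AR order 1):
  gamma(0) = phi_1 gamma(1) + c_0
  gamma(1) = phi_1 gamma(0) + c_1
Substituting the second into the first: gamma(0) (1 - phi_1^2) = c_0 + phi_1 c_1, so
  gamma(0) = c_0 / (1 - phi_1^2) = 4 / (1 - (0.279)^2) = 4 / 0.922159 = 4.337647.
  gamma(1) = phi_1 gamma(0) = (0.279)(4.337647) = 1.210203.
Therefore gamma(1) = 1.2102 (to 4 decimal places).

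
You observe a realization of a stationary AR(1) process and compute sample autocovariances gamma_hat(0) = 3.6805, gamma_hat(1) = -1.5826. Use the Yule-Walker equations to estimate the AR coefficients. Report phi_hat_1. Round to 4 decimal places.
\hat\phi_{1} = -0.4300

The Yule-Walker equations for an AR(p) process read, in matrix form,
  Gamma_p phi = r_p,   with   (Gamma_p)_{ij} = gamma(|i - j|),
                       (r_p)_i = gamma(i),   i,j = 1..p.
Substitute the sample gammas (Toeplitz matrix and right-hand side of size 1):
  Gamma_p = [[3.6805]]
  r_p     = [-1.5826]
With p = 1 this is the single equation gamma(0) phi_1 = gamma(1):
  phi_hat_1 = gamma(1) / gamma(0) = -1.5826 / 3.6805 = -0.4300.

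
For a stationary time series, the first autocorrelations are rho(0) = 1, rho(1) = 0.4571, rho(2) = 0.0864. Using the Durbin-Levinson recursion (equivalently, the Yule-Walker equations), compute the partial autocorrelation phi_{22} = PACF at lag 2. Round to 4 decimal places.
\phi_{22} = -0.1549

The PACF at lag k is phi_{kk}, the last component of the solution
to the Yule-Walker system G_k phi = r_k where
  (G_k)_{ij} = rho(|i - j|), (r_k)_i = rho(i), i,j = 1..k.
Equivalently, Durbin-Levinson gives phi_{kk} iteratively:
  phi_{11} = rho(1)
  phi_{kk} = [rho(k) - sum_{j=1..k-1} phi_{k-1,j} rho(k-j)]
            / [1 - sum_{j=1..k-1} phi_{k-1,j} rho(j)],
  phi_{k,j} = phi_{k-1,j} - phi_{kk} phi_{k-1,k-j},  j = 1..k-1.
Step k = 1:
  phi_11 = rho(1) = 0.4571.
Step k = 2:
  phi_22 = [rho(2) - phi_11 rho(1)] / [1 - phi_11 rho(1)] = [0.0864 - (0.4571)(0.4571)] / [1 - (0.4571)(0.4571)]
         = -0.12254041 / 0.79105959 = -0.1549.
Therefore phi_{22} = -0.1549.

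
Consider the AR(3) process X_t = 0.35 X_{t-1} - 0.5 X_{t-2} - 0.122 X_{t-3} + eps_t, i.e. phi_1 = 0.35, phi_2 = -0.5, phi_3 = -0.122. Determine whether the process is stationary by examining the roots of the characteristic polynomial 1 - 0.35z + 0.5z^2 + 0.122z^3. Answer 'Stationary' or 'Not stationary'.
\text{Stationary}

The AR(p) characteristic polynomial is P(z) = 1 - 0.35z + 0.5z^2 + 0.122z^3.
Stationarity requires all roots to lie outside the unit circle, i.e. |z| > 1 for every root.
Degree 3: look for a simple real root z0 first, then factor out (1 - z/z0) and solve the remaining quadratic.
Testing z0 = -5: P(-5) = 1 + (-0.35)(-5) + (0.5)(-5)^2 + (0.122)(-5)^3
  = 1 + (1.75) + (12.5) + (-15.25) = 0.  So z_0 = -5 is a root, |z_0| = 5.
Divide out the factor (1 + 0.2 z) = (1 - z/z0) (since 1/z0 = -0.2):
  P(z) = (1 + 0.2 z)(1 + (-0.55) z + (0.61) z^2)
  [check: z-coef -0.55 - (-0.2) = -0.35; z^2-coef 0.61 - (-0.2)(-0.55) = 0.5; z^3-coef -(-0.2)(0.61) = 0.122.]
Remaining roots from the quadratic factor 1 + (-0.55) z + (0.61) z^2:
  Set 1 + (-0.55) z + (0.61) z^2 = 0, i.e. a z^2 + b z + c = 0 with a = 0.61, b = -0.55, c = 1.
  Discriminant D = b^2 - 4ac = (-0.55)^2 - 4*(0.61)*1 = 0.3025 - (2.44) = -2.1375.
  D < 0, so the roots are the complex-conjugate pair z = (-b +/- i sqrt(-D)) / (2a) = 0.4508 +/- 1.1984i.
  For a conjugate pair |z|^2 = z * conj(z) = (product of roots) = c/a = 1/(0.61) = 1.639344, so |z| = sqrt(1.639344) = 1.2804 for both roots.
Moduli of all roots: 5.0000, 1.2804, 1.2804.
All moduli strictly greater than 1? Yes.
Verdict: Stationary.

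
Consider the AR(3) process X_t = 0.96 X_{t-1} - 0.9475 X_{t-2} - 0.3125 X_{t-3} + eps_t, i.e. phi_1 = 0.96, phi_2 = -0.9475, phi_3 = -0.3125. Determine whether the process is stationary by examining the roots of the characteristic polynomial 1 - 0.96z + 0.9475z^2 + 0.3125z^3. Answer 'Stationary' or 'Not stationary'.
\text{Not stationary}

The AR(p) characteristic polynomial is P(z) = 1 - 0.96z + 0.9475z^2 + 0.3125z^3.
Stationarity requires all roots to lie outside the unit circle, i.e. |z| > 1 for every root.
Degree 3: look for a simple real root z0 first, then factor out (1 - z/z0) and solve the remaining quadratic.
Testing z0 = -4: P(-4) = 1 + (-0.96)(-4) + (0.9475)(-4)^2 + (0.3125)(-4)^3
  = 1 + (3.84) + (15.16) + (-20) = 0.  So z_0 = -4 is a root, |z_0| = 4.
Divide out the factor (1 + 0.25 z) = (1 - z/z0) (since 1/z0 = -0.25):
  P(z) = (1 + 0.25 z)(1 + (-1.21) z + (1.25) z^2)
  [check: z-coef -1.21 - (-0.25) = -0.96; z^2-coef 1.25 - (-0.25)(-1.21) = 0.9475; z^3-coef -(-0.25)(1.25) = 0.3125.]
Remaining roots from the quadratic factor 1 + (-1.21) z + (1.25) z^2:
  Set 1 + (-1.21) z + (1.25) z^2 = 0, i.e. a z^2 + b z + c = 0 with a = 1.25, b = -1.21, c = 1.
  Discriminant D = b^2 - 4ac = (-1.21)^2 - 4*(1.25)*1 = 1.4641 - (5) = -3.5359.
  D < 0, so the roots are the complex-conjugate pair z = (-b +/- i sqrt(-D)) / (2a) = 0.484 +/- 0.7522i.
  For a conjugate pair |z|^2 = z * conj(z) = (product of roots) = c/a = 1/(1.25) = 0.8, so |z| = sqrt(0.8) = 0.8944 for both roots.
Moduli of all roots: 4.0000, 0.8944, 0.8944.
All moduli strictly greater than 1? No.
Verdict: Not stationary.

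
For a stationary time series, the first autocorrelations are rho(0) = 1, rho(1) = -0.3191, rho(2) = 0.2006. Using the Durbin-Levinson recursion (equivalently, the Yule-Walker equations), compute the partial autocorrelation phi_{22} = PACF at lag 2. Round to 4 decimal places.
\phi_{22} = 0.1100

The PACF at lag k is phi_{kk}, the last component of the solution
to the Yule-Walker system G_k phi = r_k where
  (G_k)_{ij} = rho(|i - j|), (r_k)_i = rho(i), i,j = 1..k.
Equivalently, Durbin-Levinson gives phi_{kk} iteratively:
  phi_{11} = rho(1)
  phi_{kk} = [rho(k) - sum_{j=1..k-1} phi_{k-1,j} rho(k-j)]
            / [1 - sum_{j=1..k-1} phi_{k-1,j} rho(j)],
  phi_{k,j} = phi_{k-1,j} - phi_{kk} phi_{k-1,k-j},  j = 1..k-1.
Step k = 1:
  phi_11 = rho(1) = -0.3191.
Step k = 2:
  phi_22 = [rho(2) - phi_11 rho(1)] / [1 - phi_11 rho(1)] = [0.2006 - (-0.3191)(-0.3191)] / [1 - (-0.3191)(-0.3191)]
         = 0.09877519 / 0.89817519 = 0.11.
Therefore phi_{22} = 0.1100.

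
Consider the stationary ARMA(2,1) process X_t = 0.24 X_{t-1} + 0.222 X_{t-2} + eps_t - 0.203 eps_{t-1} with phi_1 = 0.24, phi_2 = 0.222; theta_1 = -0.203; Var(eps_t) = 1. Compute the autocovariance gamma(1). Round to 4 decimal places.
\gamma(1) = 0.0675

Multiply the model equation by X_{t-k} and take expectations. With theta_0 = psi_0 = 1 and psi_j the MA(infinity) weights, this gives
  gamma(k) - sum_i phi_i gamma(k-i) = c_k,
  c_k = sigma^2 * sum_{j=k..q} theta_j psi_{j-k}   (c_k = 0 for k > q),
using gamma(-m) = gamma(m).
psi-weights needed (psi_j = theta_j + sum_i phi_i psi_{j-i}):
  psi_1 = theta_1 + phi_1 = -0.203 + (0.24) = 0.037
Right-hand sides:
  c_0 = sigma^2 (1 + theta_1 psi_1) = 1 * (1 + (-0.203)(0.037)) = 1 * 0.992489 = 0.992489
  c_1 = sigma^2 theta_1 = 1 * (-0.203) = -0.203
  c_2 = 0
Equations for k = 0, 1, 2 (AR order 2, c_2 = 0):
  (E0) gamma(0) = phi_1 gamma(1) + phi_2 gamma(2) + c_0
  (E1) gamma(1) = phi_1 gamma(0) + phi_2 gamma(1) + c_1
  (E2) gamma(2) = phi_1 gamma(1) + phi_2 gamma(0)
From (E1): gamma(1) = A gamma(0) + B with
  A = phi_1 / (1 - phi_2) = 0.24 / 0.778 = 0.308483,   B = c_1 / (1 - phi_2) = -0.203 / 0.778 = -0.260925.
Insert (E2) into (E0): gamma(0) (1 - phi_2^2) = phi_1 (1 + phi_2) gamma(1) + c_0.
  phi_1 (1 + phi_2) = (0.24)(1.222) = 0.29328,   1 - phi_2^2 = 0.950716.
Replace gamma(1) by A gamma(0) + B and collect gamma(0):
  gamma(0) [0.950716 - (0.29328)(0.308483)] = (0.29328)(-0.260925) + 0.992489
  gamma(0) * 0.860244 = 0.915965
  gamma(0) = 0.915965 / 0.860244 = 1.064773.
  gamma(1) = A gamma(0) + B = (0.308483)(1.064773) + (-0.260925) = 0.067539.
Therefore gamma(1) = 0.0675 (to 4 decimal places).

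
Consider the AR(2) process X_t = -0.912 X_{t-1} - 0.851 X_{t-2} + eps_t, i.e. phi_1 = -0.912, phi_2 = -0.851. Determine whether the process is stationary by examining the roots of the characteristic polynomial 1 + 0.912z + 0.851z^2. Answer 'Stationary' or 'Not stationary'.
\text{Stationary}

The AR(p) characteristic polynomial is P(z) = 1 + 0.912z + 0.851z^2.
Stationarity requires all roots to lie outside the unit circle, i.e. |z| > 1 for every root.
Set 1 + (0.912) z + (0.851) z^2 = 0, i.e. a z^2 + b z + c = 0 with a = 0.851, b = 0.912, c = 1.
Discriminant D = b^2 - 4ac = (0.912)^2 - 4*(0.851)*1 = 0.831744 - (3.404) = -2.572256.
D < 0, so the roots are the complex-conjugate pair z = (-b +/- i sqrt(-D)) / (2a) = -0.5358 +/- 0.9423i.
For a conjugate pair |z|^2 = z * conj(z) = (product of roots) = c/a = 1/(0.851) = 1.175088, so |z| = sqrt(1.175088) = 1.084 for both roots.
Moduli of all roots: 1.0840, 1.0840.
All moduli strictly greater than 1? Yes.
Verdict: Stationary.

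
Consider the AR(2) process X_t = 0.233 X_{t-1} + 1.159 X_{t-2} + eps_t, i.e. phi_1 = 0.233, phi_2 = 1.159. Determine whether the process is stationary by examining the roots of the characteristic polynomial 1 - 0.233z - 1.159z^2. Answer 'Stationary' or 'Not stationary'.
\text{Not stationary}

The AR(p) characteristic polynomial is P(z) = 1 - 0.233z - 1.159z^2.
Stationarity requires all roots to lie outside the unit circle, i.e. |z| > 1 for every root.
Set 1 + (-0.233) z + (-1.159) z^2 = 0, i.e. a z^2 + b z + c = 0 with a = -1.159, b = -0.233, c = 1.
Discriminant D = b^2 - 4ac = (-0.233)^2 - 4*(-1.159)*1 = 0.054289 - (-4.636) = 4.690289.
D >= 0, so the roots are real: z = (-b +/- sqrt(D)) / (2a) = (0.233 +/- 2.165708) / (-2.318).
  z_1 = (0.233 + 2.165708) / (-2.318) = -1.0348,   |z_1| = 1.0348.
  z_2 = (0.233 - 2.165708) / (-2.318) = 0.8338,   |z_2| = 0.8338.
Moduli of all roots: 1.0348, 0.8338.
All moduli strictly greater than 1? No.
Verdict: Not stationary.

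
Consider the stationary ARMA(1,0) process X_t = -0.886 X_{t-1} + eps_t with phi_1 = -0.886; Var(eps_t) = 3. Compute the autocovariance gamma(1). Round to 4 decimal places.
\gamma(1) = -12.3626

Multiply the model equation by X_{t-k} and take expectations. With theta_0 = psi_0 = 1 and psi_j the MA(infinity) weights, this gives
  gamma(k) - sum_i phi_i gamma(k-i) = c_k,
  c_k = sigma^2 * sum_{j=k..q} theta_j psi_{j-k}   (c_k = 0 for k > q),
using gamma(-m) = gamma(m).
Pure AR (q = 0): c_0 = sigma^2 = 3, c_k = 0 for k >= 1.
Equations for k = 0 and k = 1 (AR order 1):
  gamma(0) = phi_1 gamma(1) + c_0
  gamma(1) = phi_1 gamma(0) + c_1
Substituting the second into the first: gamma(0) (1 - phi_1^2) = c_0 + phi_1 c_1, so
  gamma(0) = c_0 / (1 - phi_1^2) = 3 / (1 - (-0.886)^2) = 3 / 0.215004 = 13.953229.
  gamma(1) = phi_1 gamma(0) = (-0.886)(13.953229) = -12.362561.
Therefore gamma(1) = -12.3626 (to 4 decimal places).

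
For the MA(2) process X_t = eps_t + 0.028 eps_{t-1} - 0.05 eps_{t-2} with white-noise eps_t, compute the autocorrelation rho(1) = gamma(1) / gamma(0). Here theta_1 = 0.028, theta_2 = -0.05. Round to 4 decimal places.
\rho(1) = 0.0265

For an MA(q) process with theta_0 = 1, the autocovariance is
  gamma(k) = sigma^2 * sum_{i=0..q-k} theta_i * theta_{i+k},
and rho(k) = gamma(k) / gamma(0). Sigma^2 cancels.
  numerator   = (1)*(0.028) + (0.028)*(-0.05) = 0.0266.
  denominator = (1)^2 + (0.028)^2 + (-0.05)^2 = 1.003284.
  rho(1) = 0.0266 / 1.003284 = 0.0265.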